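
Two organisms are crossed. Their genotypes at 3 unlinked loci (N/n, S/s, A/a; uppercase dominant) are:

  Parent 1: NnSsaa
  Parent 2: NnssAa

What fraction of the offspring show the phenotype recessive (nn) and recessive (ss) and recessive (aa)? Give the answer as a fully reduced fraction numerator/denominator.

P(nn ss aa) = 1/16

NnSsaa gametes: NSa×2, Nsa×2, nSa×2, nsa×2
NnssAa gametes: NsA×2, Nsa×2, nsA×2, nsa×2
NnSsaa×NnssAa grid (8·8=64): NNSsAa=4 NNSsaa=4 NNssAa=4 NNssaa=4 NnSsAa=8 NnSsaa=8 NnssAa=8 Nnssaa=8 nnSsAa=4 nnSsaa=4 nnssAa=4 nnssaa=4
nn ss aa hits 4/64; gcd=4; 4÷4/64÷4 = 1/16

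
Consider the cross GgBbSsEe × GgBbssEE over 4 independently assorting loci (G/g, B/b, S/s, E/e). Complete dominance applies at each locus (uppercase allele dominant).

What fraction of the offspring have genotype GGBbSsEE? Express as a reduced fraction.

P(GGBbSsEE) = 1/32

GgBbSsEe gametes: GBSE×1, GBSe×1, GBsE×1, GBse×1, GbSE×1, GbSe×1, GbsE×1, Gbse×1, gBSE×1, gBSe×1, gBsE×1, gBse×1, gbSE×1, gbSe×1, gbsE×1, gbse×1
GgBbssEE gametes: GBsE×4, GbsE×4, gBsE×4, gbsE×4
GgBbSsEe×GgBbssEE grid (16·16=256): GGBBSsEE=4 GGBBSsEe=4 GGBBssEE=4 GGBBssEe=4 GGBbSsEE=8 GGBbSsEe=8 GGBbssEE=8 GGBbssEe=8 GGbbSsEE=4 GGbbSsEe=4 GGbbssEE=4 GGbbssEe=4 GgBBSsEE=8 GgBBSsEe=8 GgBBssEE=8 GgBBssEe=8 GgBbSsEE=16 GgBbSsEe=16 GgBbssEE=16 GgBbssEe=16 GgbbSsEE=8 GgbbSsEe=8 GgbbssEE=8 GgbbssEe=8 ggBBSsEE=4 ggBBSsEe=4 ggBBssEE=4 ggBBssEe=4 ggBbSsEE=8 ggBbSsEe=8 ggBbssEE=8 ggBbssEe=8 ggbbSsEE=4 ggbbSsEe=4 ggbbssEE=4 ggbbssEe=4
GGBbSsEE hits 8/256; gcd=8; 8÷8/256÷8 = 1/32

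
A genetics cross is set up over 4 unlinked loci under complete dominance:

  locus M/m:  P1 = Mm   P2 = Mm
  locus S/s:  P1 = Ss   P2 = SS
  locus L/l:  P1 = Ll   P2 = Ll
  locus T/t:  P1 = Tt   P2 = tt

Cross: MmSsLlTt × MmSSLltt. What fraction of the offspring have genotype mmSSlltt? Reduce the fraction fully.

MmSsLlTt gametes: MSLT×1, MSLt×1, MSlT×1, MSlt×1, MsLT×1, MsLt×1, MslT×1, Mslt×1, mSLT×1, mSLt×1, mSlT×1, mSlt×1, msLT×1, msLt×1, mslT×1, mslt×1
MmSSLltt gametes: MSLt×4, MSlt×4, mSLt×4, mSlt×4
MmSsLlTt×MmSSLltt grid (16·16=256): MMSSLLTt=4 MMSSLLtt=4 MMSSLlTt=8 MMSSLltt=8 MMSSllTt=4 MMSSlltt=4 MMSsLLTt=4 MMSsLLtt=4 MMSsLlTt=8 MMSsLltt=8 MMSsllTt=4 MMSslltt=4 MmSSLLTt=8 MmSSLLtt=8 MmSSLlTt=16 MmSSLltt=16 MmSSllTt=8 MmSSlltt=8 MmSsLLTt=8 MmSsLLtt=8 MmSsLlTt=16 MmSsLltt=16 MmSsllTt=8 MmSslltt=8 mmSSLLTt=4 mmSSLLtt=4 mmSSLlTt=8 mmSSLltt=8 mmSSllTt=4 mmSSlltt=4 mmSsLLTt=4 mmSsLLtt=4 mmSsLlTt=8 mmSsLltt=8 mmSsllTt=4 mmSslltt=4
mmSSlltt hits 4/256; gcd=4; 4÷4/256÷4 = 1/64

P(mmSSlltt) = 1/64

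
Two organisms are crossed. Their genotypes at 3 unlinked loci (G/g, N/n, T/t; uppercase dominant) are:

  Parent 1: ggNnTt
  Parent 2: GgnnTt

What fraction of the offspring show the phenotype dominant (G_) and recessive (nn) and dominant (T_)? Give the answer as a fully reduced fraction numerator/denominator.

P(G_ nn T_) = 3/16

ggNnTt gametes: gNT×2, gNt×2, gnT×2, gnt×2
GgnnTt gametes: GnT×2, Gnt×2, gnT×2, gnt×2
ggNnTt×GgnnTt grid (8·8=64): GgNnTT=4 GgNnTt=8 GgNntt=4 GgnnTT=4 GgnnTt=8 Ggnntt=4 ggNnTT=4 ggNnTt=8 ggNntt=4 ggnnTT=4 ggnnTt=8 ggnntt=4
G_ nn T_ hits 12/64; gcd=4; 12÷4/64÷4 = 3/16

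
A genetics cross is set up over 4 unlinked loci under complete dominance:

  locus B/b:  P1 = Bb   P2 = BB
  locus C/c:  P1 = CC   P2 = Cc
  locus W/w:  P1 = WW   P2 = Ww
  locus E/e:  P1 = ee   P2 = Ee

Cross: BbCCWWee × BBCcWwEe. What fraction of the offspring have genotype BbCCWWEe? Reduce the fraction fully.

BbCCWWee gametes: BCWe×8, bCWe×8
BBCcWwEe gametes: BCWE×2, BCWe×2, BCwE×2, BCwe×2, BcWE×2, BcWe×2, BcwE×2, Bcwe×2
BbCCWWee×BBCcWwEe grid (16·16=256): BBCCWWEe=16 BBCCWWee=16 BBCCWwEe=16 BBCCWwee=16 BBCcWWEe=16 BBCcWWee=16 BBCcWwEe=16 BBCcWwee=16 BbCCWWEe=16 BbCCWWee=16 BbCCWwEe=16 BbCCWwee=16 BbCcWWEe=16 BbCcWWee=16 BbCcWwEe=16 BbCcWwee=16
BbCCWWEe hits 16/256; gcd=16; 16÷16/256÷16 = 1/16

P(BbCCWWEe) = 1/16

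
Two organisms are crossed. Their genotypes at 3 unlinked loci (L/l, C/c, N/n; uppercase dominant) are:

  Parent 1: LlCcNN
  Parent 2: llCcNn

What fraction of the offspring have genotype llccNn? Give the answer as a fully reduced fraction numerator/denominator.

P(llccNn) = 1/16

LlCcNN gametes: LCN×2, LcN×2, lCN×2, lcN×2
llCcNn gametes: lCN×2, lCn×2, lcN×2, lcn×2
LlCcNN×llCcNn grid (8·8=64): LlCCNN=4 LlCCNn=4 LlCcNN=8 LlCcNn=8 LlccNN=4 LlccNn=4 llCCNN=4 llCCNn=4 llCcNN=8 llCcNn=8 llccNN=4 llccNn=4
llccNn hits 4/64; gcd=4; 4÷4/64÷4 = 1/16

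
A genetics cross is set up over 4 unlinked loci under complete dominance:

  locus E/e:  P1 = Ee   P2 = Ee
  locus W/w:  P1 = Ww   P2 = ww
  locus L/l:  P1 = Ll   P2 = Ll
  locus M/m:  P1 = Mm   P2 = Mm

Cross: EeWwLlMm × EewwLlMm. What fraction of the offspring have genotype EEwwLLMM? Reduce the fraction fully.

EeWwLlMm gametes: EWLM×1, EWLm×1, EWlM×1, EWlm×1, EwLM×1, EwLm×1, EwlM×1, Ewlm×1, eWLM×1, eWLm×1, eWlM×1, eWlm×1, ewLM×1, ewLm×1, ewlM×1, ewlm×1
EewwLlMm gametes: EwLM×2, EwLm×2, EwlM×2, Ewlm×2, ewLM×2, ewLm×2, ewlM×2, ewlm×2
EeWwLlMm×EewwLlMm grid (16·16=256): EEWwLLMM=2 EEWwLLMm=4 EEWwLLmm=2 EEWwLlMM=4 EEWwLlMm=8 EEWwLlmm=4 EEWwllMM=2 EEWwllMm=4 EEWwllmm=2 EEwwLLMM=2 EEwwLLMm=4 EEwwLLmm=2 EEwwLlMM=4 EEwwLlMm=8 EEwwLlmm=4 EEwwllMM=2 EEwwllMm=4 EEwwllmm=2 EeWwLLMM=4 EeWwLLMm=8 EeWwLLmm=4 EeWwLlMM=8 EeWwLlMm=16 EeWwLlmm=8 EeWwllMM=4 EeWwllMm=8 EeWwllmm=4 EewwLLMM=4 EewwLLMm=8 EewwLLmm=4 EewwLlMM=8 EewwLlMm=16 EewwLlmm=8 EewwllMM=4 EewwllMm=8 Eewwllmm=4 eeWwLLMM=2 eeWwLLMm=4 eeWwLLmm=2 eeWwLlMM=4 eeWwLlMm=8 eeWwLlmm=4 eeWwllMM=2 eeWwllMm=4 eeWwllmm=2 eewwLLMM=2 eewwLLMm=4 eewwLLmm=2 eewwLlMM=4 eewwLlMm=8 eewwLlmm=4 eewwllMM=2 eewwllMm=4 eewwllmm=2
EEwwLLMM hits 2/256; gcd=2; 2÷2/256÷2 = 1/128

P(EEwwLLMM) = 1/128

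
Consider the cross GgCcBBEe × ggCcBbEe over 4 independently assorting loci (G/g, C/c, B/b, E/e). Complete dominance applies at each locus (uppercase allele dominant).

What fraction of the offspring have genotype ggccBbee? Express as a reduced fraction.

P(ggccBbee) = 1/64

GgCcBBEe gametes: GCBE×2, GCBe×2, GcBE×2, GcBe×2, gCBE×2, gCBe×2, gcBE×2, gcBe×2
ggCcBbEe gametes: gCBE×2, gCBe×2, gCbE×2, gCbe×2, gcBE×2, gcBe×2, gcbE×2, gcbe×2
GgCcBBEe×ggCcBbEe grid (16·16=256): GgCCBBEE=4 GgCCBBEe=8 GgCCBBee=4 GgCCBbEE=4 GgCCBbEe=8 GgCCBbee=4 GgCcBBEE=8 GgCcBBEe=16 GgCcBBee=8 GgCcBbEE=8 GgCcBbEe=16 GgCcBbee=8 GgccBBEE=4 GgccBBEe=8 GgccBBee=4 GgccBbEE=4 GgccBbEe=8 GgccBbee=4 ggCCBBEE=4 ggCCBBEe=8 ggCCBBee=4 ggCCBbEE=4 ggCCBbEe=8 ggCCBbee=4 ggCcBBEE=8 ggCcBBEe=16 ggCcBBee=8 ggCcBbEE=8 ggCcBbEe=16 ggCcBbee=8 ggccBBEE=4 ggccBBEe=8 ggccBBee=4 ggccBbEE=4 ggccBbEe=8 ggccBbee=4
ggccBbee hits 4/256; gcd=4; 4÷4/256÷4 = 1/64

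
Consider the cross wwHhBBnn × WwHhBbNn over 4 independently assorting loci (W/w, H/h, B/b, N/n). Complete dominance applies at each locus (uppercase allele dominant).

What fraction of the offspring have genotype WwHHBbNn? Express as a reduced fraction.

wwHhBBnn gametes: wHBn×8, whBn×8
WwHhBbNn gametes: WHBN×1, WHBn×1, WHbN×1, WHbn×1, WhBN×1, WhBn×1, WhbN×1, Whbn×1, wHBN×1, wHBn×1, wHbN×1, wHbn×1, whBN×1, whBn×1, whbN×1, whbn×1
wwHhBBnn×WwHhBbNn grid (16·16=256): WwHHBBNn=8 WwHHBBnn=8 WwHHBbNn=8 WwHHBbnn=8 WwHhBBNn=16 WwHhBBnn=16 WwHhBbNn=16 WwHhBbnn=16 WwhhBBNn=8 WwhhBBnn=8 WwhhBbNn=8 WwhhBbnn=8 wwHHBBNn=8 wwHHBBnn=8 wwHHBbNn=8 wwHHBbnn=8 wwHhBBNn=16 wwHhBBnn=16 wwHhBbNn=16 wwHhBbnn=16 wwhhBBNn=8 wwhhBBnn=8 wwhhBbNn=8 wwhhBbnn=8
WwHHBbNn hits 8/256; gcd=8; 8÷8/256÷8 = 1/32

P(WwHHBbNn) = 1/32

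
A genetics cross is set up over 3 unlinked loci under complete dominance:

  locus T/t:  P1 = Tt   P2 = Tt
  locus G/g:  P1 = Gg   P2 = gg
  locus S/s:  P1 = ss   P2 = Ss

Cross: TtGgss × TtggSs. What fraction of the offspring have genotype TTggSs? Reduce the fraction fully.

TtGgss gametes: TGs×2, Tgs×2, tGs×2, tgs×2
TtggSs gametes: TgS×2, Tgs×2, tgS×2, tgs×2
TtGgss×TtggSs grid (8·8=64): TTGgSs=4 TTGgss=4 TTggSs=4 TTggss=4 TtGgSs=8 TtGgss=8 TtggSs=8 Ttggss=8 ttGgSs=4 ttGgss=4 ttggSs=4 ttggss=4
TTggSs hits 4/64; gcd=4; 4÷4/64÷4 = 1/16

P(TTggSs) = 1/16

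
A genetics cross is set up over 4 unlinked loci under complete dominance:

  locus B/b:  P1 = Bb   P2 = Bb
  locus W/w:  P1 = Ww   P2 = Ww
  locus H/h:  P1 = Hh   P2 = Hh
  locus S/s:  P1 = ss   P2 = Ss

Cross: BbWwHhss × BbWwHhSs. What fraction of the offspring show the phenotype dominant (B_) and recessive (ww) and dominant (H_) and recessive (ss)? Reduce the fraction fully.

P(B_ ww H_ ss) = 9/128

BbWwHhss gametes: BWHs×2, BWhs×2, BwHs×2, Bwhs×2, bWHs×2, bWhs×2, bwHs×2, bwhs×2
BbWwHhSs gametes: BWHS×1, BWHs×1, BWhS×1, BWhs×1, BwHS×1, BwHs×1, BwhS×1, Bwhs×1, bWHS×1, bWHs×1, bWhS×1, bWhs×1, bwHS×1, bwHs×1, bwhS×1, bwhs×1
BbWwHhss×BbWwHhSs grid (16·16=256): BBWWHHSs=2 BBWWHHss=2 BBWWHhSs=4 BBWWHhss=4 BBWWhhSs=2 BBWWhhss=2 BBWwHHSs=4 BBWwHHss=4 BBWwHhSs=8 BBWwHhss=8 BBWwhhSs=4 BBWwhhss=4 BBwwHHSs=2 BBwwHHss=2 BBwwHhSs=4 BBwwHhss=4 BBwwhhSs=2 BBwwhhss=2 BbWWHHSs=4 BbWWHHss=4 BbWWHhSs=8 BbWWHhss=8 BbWWhhSs=4 BbWWhhss=4 BbWwHHSs=8 BbWwHHss=8 BbWwHhSs=16 BbWwHhss=16 BbWwhhSs=8 BbWwhhss=8 BbwwHHSs=4 BbwwHHss=4 BbwwHhSs=8 BbwwHhss=8 BbwwhhSs=4 Bbwwhhss=4 bbWWHHSs=2 bbWWHHss=2 bbWWHhSs=4 bbWWHhss=4 bbWWhhSs=2 bbWWhhss=2 bbWwHHSs=4 bbWwHHss=4 bbWwHhSs=8 bbWwHhss=8 bbWwhhSs=4 bbWwhhss=4 bbwwHHSs=2 bbwwHHss=2 bbwwHhSs=4 bbwwHhss=4 bbwwhhSs=2 bbwwhhss=2
B_ ww H_ ss hits 18/256; gcd=2; 18÷2/256÷2 = 9/128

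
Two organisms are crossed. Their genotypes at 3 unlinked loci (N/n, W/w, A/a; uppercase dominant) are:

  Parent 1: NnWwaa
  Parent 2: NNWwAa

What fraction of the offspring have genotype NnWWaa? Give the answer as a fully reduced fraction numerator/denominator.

P(NnWWaa) = 1/16

NnWwaa gametes: NWa×2, Nwa×2, nWa×2, nwa×2
NNWwAa gametes: NWA×2, NWa×2, NwA×2, Nwa×2
NnWwaa×NNWwAa grid (8·8=64): NNWWAa=4 NNWWaa=4 NNWwAa=8 NNWwaa=8 NNwwAa=4 NNwwaa=4 NnWWAa=4 NnWWaa=4 NnWwAa=8 NnWwaa=8 NnwwAa=4 Nnwwaa=4
NnWWaa hits 4/64; gcd=4; 4÷4/64÷4 = 1/16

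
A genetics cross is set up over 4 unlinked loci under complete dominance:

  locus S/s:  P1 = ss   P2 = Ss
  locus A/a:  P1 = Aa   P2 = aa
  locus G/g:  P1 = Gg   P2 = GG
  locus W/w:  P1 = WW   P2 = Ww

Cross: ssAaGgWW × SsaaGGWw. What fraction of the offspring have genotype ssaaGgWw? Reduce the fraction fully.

P(ssaaGgWw) = 1/16

ssAaGgWW gametes: sAGW×4, sAgW×4, saGW×4, sagW×4
SsaaGGWw gametes: SaGW×4, SaGw×4, saGW×4, saGw×4
ssAaGgWW×SsaaGGWw grid (16·16=256): SsAaGGWW=16 SsAaGGWw=16 SsAaGgWW=16 SsAaGgWw=16 SsaaGGWW=16 SsaaGGWw=16 SsaaGgWW=16 SsaaGgWw=16 ssAaGGWW=16 ssAaGGWw=16 ssAaGgWW=16 ssAaGgWw=16 ssaaGGWW=16 ssaaGGWw=16 ssaaGgWW=16 ssaaGgWw=16
ssaaGgWw hits 16/256; gcd=16; 16÷16/256÷16 = 1/16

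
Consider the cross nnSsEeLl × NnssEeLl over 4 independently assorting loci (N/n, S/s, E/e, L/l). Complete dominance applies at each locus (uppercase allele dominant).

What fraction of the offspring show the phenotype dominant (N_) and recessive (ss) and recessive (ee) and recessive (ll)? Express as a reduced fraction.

P(N_ ss ee ll) = 1/64

nnSsEeLl gametes: nSEL×2, nSEl×2, nSeL×2, nSel×2, nsEL×2, nsEl×2, nseL×2, nsel×2
NnssEeLl gametes: NsEL×2, NsEl×2, NseL×2, Nsel×2, nsEL×2, nsEl×2, nseL×2, nsel×2
nnSsEeLl×NnssEeLl grid (16·16=256): NnSsEELL=4 NnSsEELl=8 NnSsEEll=4 NnSsEeLL=8 NnSsEeLl=16 NnSsEell=8 NnSseeLL=4 NnSseeLl=8 NnSseell=4 NnssEELL=4 NnssEELl=8 NnssEEll=4 NnssEeLL=8 NnssEeLl=16 NnssEell=8 NnsseeLL=4 NnsseeLl=8 Nnsseell=4 nnSsEELL=4 nnSsEELl=8 nnSsEEll=4 nnSsEeLL=8 nnSsEeLl=16 nnSsEell=8 nnSseeLL=4 nnSseeLl=8 nnSseell=4 nnssEELL=4 nnssEELl=8 nnssEEll=4 nnssEeLL=8 nnssEeLl=16 nnssEell=8 nnsseeLL=4 nnsseeLl=8 nnsseell=4
N_ ss ee ll hits 4/256; gcd=4; 4÷4/256÷4 = 1/64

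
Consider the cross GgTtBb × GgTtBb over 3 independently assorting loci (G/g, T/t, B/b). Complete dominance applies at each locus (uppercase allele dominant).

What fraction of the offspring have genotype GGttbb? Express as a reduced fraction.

P(GGttbb) = 1/64

GgTtBb gametes: GTB×1, GTb×1, GtB×1, Gtb×1, gTB×1, gTb×1, gtB×1, gtb×1
GgTtBb gametes: GTB×1, GTb×1, GtB×1, Gtb×1, gTB×1, gTb×1, gtB×1, gtb×1
GgTtBb×GgTtBb grid (8·8=64): GGTTBB=1 GGTTBb=2 GGTTbb=1 GGTtBB=2 GGTtBb=4 GGTtbb=2 GGttBB=1 GGttBb=2 GGttbb=1 GgTTBB=2 GgTTBb=4 GgTTbb=2 GgTtBB=4 GgTtBb=8 GgTtbb=4 GgttBB=2 GgttBb=4 Ggttbb=2 ggTTBB=1 ggTTBb=2 ggTTbb=1 ggTtBB=2 ggTtBb=4 ggTtbb=2 ggttBB=1 ggttBb=2 ggttbb=1
GGttbb hits 1/64; gcd=1; 1÷1/64÷1 = 1/64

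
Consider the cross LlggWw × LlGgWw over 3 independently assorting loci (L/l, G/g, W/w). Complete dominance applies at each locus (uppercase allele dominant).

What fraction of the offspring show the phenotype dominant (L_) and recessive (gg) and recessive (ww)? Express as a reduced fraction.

LlggWw gametes: LgW×2, Lgw×2, lgW×2, lgw×2
LlGgWw gametes: LGW×1, LGw×1, LgW×1, Lgw×1, lGW×1, lGw×1, lgW×1, lgw×1
LlggWw×LlGgWw grid (8·8=64): LLGgWW=2 LLGgWw=4 LLGgww=2 LLggWW=2 LLggWw=4 LLggww=2 LlGgWW=4 LlGgWw=8 LlGgww=4 LlggWW=4 LlggWw=8 Llggww=4 llGgWW=2 llGgWw=4 llGgww=2 llggWW=2 llggWw=4 llggww=2
L_ gg ww hits 6/64; gcd=2; 6÷2/64÷2 = 3/32

P(L_ gg ww) = 3/32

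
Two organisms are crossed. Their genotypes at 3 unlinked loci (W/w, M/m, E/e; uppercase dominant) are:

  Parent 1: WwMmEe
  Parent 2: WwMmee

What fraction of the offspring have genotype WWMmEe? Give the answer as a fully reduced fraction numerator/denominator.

P(WWMmEe) = 1/16

WwMmEe gametes: WME×1, WMe×1, WmE×1, Wme×1, wME×1, wMe×1, wmE×1, wme×1
WwMmee gametes: WMe×2, Wme×2, wMe×2, wme×2
WwMmEe×WwMmee grid (8·8=64): WWMMEe=2 WWMMee=2 WWMmEe=4 WWMmee=4 WWmmEe=2 WWmmee=2 WwMMEe=4 WwMMee=4 WwMmEe=8 WwMmee=8 WwmmEe=4 Wwmmee=4 wwMMEe=2 wwMMee=2 wwMmEe=4 wwMmee=4 wwmmEe=2 wwmmee=2
WWMmEe hits 4/64; gcd=4; 4÷4/64÷4 = 1/16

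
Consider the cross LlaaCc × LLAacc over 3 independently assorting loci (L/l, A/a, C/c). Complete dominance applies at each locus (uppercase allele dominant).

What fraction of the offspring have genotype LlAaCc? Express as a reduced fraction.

LlaaCc gametes: LaC×2, Lac×2, laC×2, lac×2
LLAacc gametes: LAc×4, Lac×4
LlaaCc×LLAacc grid (8·8=64): LLAaCc=8 LLAacc=8 LLaaCc=8 LLaacc=8 LlAaCc=8 LlAacc=8 LlaaCc=8 Llaacc=8
LlAaCc hits 8/64; gcd=8; 8÷8/64÷8 = 1/8

P(LlAaCc) = 1/8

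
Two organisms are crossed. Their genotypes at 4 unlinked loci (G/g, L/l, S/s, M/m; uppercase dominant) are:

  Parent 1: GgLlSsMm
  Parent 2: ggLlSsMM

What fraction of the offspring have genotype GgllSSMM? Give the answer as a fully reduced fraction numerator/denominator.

P(GgllSSMM) = 1/64

GgLlSsMm gametes: GLSM×1, GLSm×1, GLsM×1, GLsm×1, GlSM×1, GlSm×1, GlsM×1, Glsm×1, gLSM×1, gLSm×1, gLsM×1, gLsm×1, glSM×1, glSm×1, glsM×1, glsm×1
ggLlSsMM gametes: gLSM×4, gLsM×4, glSM×4, glsM×4
GgLlSsMm×ggLlSsMM grid (16·16=256): GgLLSSMM=4 GgLLSSMm=4 GgLLSsMM=8 GgLLSsMm=8 GgLLssMM=4 GgLLssMm=4 GgLlSSMM=8 GgLlSSMm=8 GgLlSsMM=16 GgLlSsMm=16 GgLlssMM=8 GgLlssMm=8 GgllSSMM=4 GgllSSMm=4 GgllSsMM=8 GgllSsMm=8 GgllssMM=4 GgllssMm=4 ggLLSSMM=4 ggLLSSMm=4 ggLLSsMM=8 ggLLSsMm=8 ggLLssMM=4 ggLLssMm=4 ggLlSSMM=8 ggLlSSMm=8 ggLlSsMM=16 ggLlSsMm=16 ggLlssMM=8 ggLlssMm=8 ggllSSMM=4 ggllSSMm=4 ggllSsMM=8 ggllSsMm=8 ggllssMM=4 ggllssMm=4
GgllSSMM hits 4/256; gcd=4; 4÷4/256÷4 = 1/64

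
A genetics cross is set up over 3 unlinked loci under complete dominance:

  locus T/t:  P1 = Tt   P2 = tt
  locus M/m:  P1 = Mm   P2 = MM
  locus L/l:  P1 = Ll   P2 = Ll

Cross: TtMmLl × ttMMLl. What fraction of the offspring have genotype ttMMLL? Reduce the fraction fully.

TtMmLl gametes: TML×1, TMl×1, TmL×1, Tml×1, tML×1, tMl×1, tmL×1, tml×1
ttMMLl gametes: tML×4, tMl×4
TtMmLl×ttMMLl grid (8·8=64): TtMMLL=4 TtMMLl=8 TtMMll=4 TtMmLL=4 TtMmLl=8 TtMmll=4 ttMMLL=4 ttMMLl=8 ttMMll=4 ttMmLL=4 ttMmLl=8 ttMmll=4
ttMMLL hits 4/64; gcd=4; 4÷4/64÷4 = 1/16

P(ttMMLL) = 1/16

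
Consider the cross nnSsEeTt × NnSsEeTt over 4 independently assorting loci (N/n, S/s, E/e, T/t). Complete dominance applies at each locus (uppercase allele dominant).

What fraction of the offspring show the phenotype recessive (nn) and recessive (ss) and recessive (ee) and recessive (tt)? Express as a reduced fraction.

P(nn ss ee tt) = 1/128

nnSsEeTt gametes: nSET×2, nSEt×2, nSeT×2, nSet×2, nsET×2, nsEt×2, nseT×2, nset×2
NnSsEeTt gametes: NSET×1, NSEt×1, NSeT×1, NSet×1, NsET×1, NsEt×1, NseT×1, Nset×1, nSET×1, nSEt×1, nSeT×1, nSet×1, nsET×1, nsEt×1, nseT×1, nset×1
nnSsEeTt×NnSsEeTt grid (16·16=256): NnSSEETT=2 NnSSEETt=4 NnSSEEtt=2 NnSSEeTT=4 NnSSEeTt=8 NnSSEett=4 NnSSeeTT=2 NnSSeeTt=4 NnSSeett=2 NnSsEETT=4 NnSsEETt=8 NnSsEEtt=4 NnSsEeTT=8 NnSsEeTt=16 NnSsEett=8 NnSseeTT=4 NnSseeTt=8 NnSseett=4 NnssEETT=2 NnssEETt=4 NnssEEtt=2 NnssEeTT=4 NnssEeTt=8 NnssEett=4 NnsseeTT=2 NnsseeTt=4 Nnsseett=2 nnSSEETT=2 nnSSEETt=4 nnSSEEtt=2 nnSSEeTT=4 nnSSEeTt=8 nnSSEett=4 nnSSeeTT=2 nnSSeeTt=4 nnSSeett=2 nnSsEETT=4 nnSsEETt=8 nnSsEEtt=4 nnSsEeTT=8 nnSsEeTt=16 nnSsEett=8 nnSseeTT=4 nnSseeTt=8 nnSseett=4 nnssEETT=2 nnssEETt=4 nnssEEtt=2 nnssEeTT=4 nnssEeTt=8 nnssEett=4 nnsseeTT=2 nnsseeTt=4 nnsseett=2
nn ss ee tt hits 2/256; gcd=2; 2÷2/256÷2 = 1/128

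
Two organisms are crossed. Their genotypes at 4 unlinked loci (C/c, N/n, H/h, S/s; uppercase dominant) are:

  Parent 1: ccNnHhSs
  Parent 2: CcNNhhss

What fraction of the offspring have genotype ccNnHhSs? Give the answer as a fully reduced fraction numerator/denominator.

ccNnHhSs gametes: cNHS×2, cNHs×2, cNhS×2, cNhs×2, cnHS×2, cnHs×2, cnhS×2, cnhs×2
CcNNhhss gametes: CNhs×8, cNhs×8
ccNnHhSs×CcNNhhss grid (16·16=256): CcNNHhSs=16 CcNNHhss=16 CcNNhhSs=16 CcNNhhss=16 CcNnHhSs=16 CcNnHhss=16 CcNnhhSs=16 CcNnhhss=16 ccNNHhSs=16 ccNNHhss=16 ccNNhhSs=16 ccNNhhss=16 ccNnHhSs=16 ccNnHhss=16 ccNnhhSs=16 ccNnhhss=16
ccNnHhSs hits 16/256; gcd=16; 16÷16/256÷16 = 1/16

P(ccNnHhSs) = 1/16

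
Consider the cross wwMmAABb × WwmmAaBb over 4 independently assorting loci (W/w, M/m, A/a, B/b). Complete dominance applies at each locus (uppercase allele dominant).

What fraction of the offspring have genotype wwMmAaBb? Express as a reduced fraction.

wwMmAABb gametes: wMAB×4, wMAb×4, wmAB×4, wmAb×4
WwmmAaBb gametes: WmAB×2, WmAb×2, WmaB×2, Wmab×2, wmAB×2, wmAb×2, wmaB×2, wmab×2
wwMmAABb×WwmmAaBb grid (16·16=256): WwMmAABB=8 WwMmAABb=16 WwMmAAbb=8 WwMmAaBB=8 WwMmAaBb=16 WwMmAabb=8 WwmmAABB=8 WwmmAABb=16 WwmmAAbb=8 WwmmAaBB=8 WwmmAaBb=16 WwmmAabb=8 wwMmAABB=8 wwMmAABb=16 wwMmAAbb=8 wwMmAaBB=8 wwMmAaBb=16 wwMmAabb=8 wwmmAABB=8 wwmmAABb=16 wwmmAAbb=8 wwmmAaBB=8 wwmmAaBb=16 wwmmAabb=8
wwMmAaBb hits 16/256; gcd=16; 16÷16/256÷16 = 1/16

P(wwMmAaBb) = 1/16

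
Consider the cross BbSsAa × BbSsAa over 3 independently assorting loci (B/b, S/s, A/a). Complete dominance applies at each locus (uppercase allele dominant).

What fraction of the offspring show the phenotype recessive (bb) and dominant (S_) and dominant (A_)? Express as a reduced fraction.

BbSsAa gametes: BSA×1, BSa×1, BsA×1, Bsa×1, bSA×1, bSa×1, bsA×1, bsa×1
BbSsAa gametes: BSA×1, BSa×1, BsA×1, Bsa×1, bSA×1, bSa×1, bsA×1, bsa×1
BbSsAa×BbSsAa grid (8·8=64): BBSSAA=1 BBSSAa=2 BBSSaa=1 BBSsAA=2 BBSsAa=4 BBSsaa=2 BBssAA=1 BBssAa=2 BBssaa=1 BbSSAA=2 BbSSAa=4 BbSSaa=2 BbSsAA=4 BbSsAa=8 BbSsaa=4 BbssAA=2 BbssAa=4 Bbssaa=2 bbSSAA=1 bbSSAa=2 bbSSaa=1 bbSsAA=2 bbSsAa=4 bbSsaa=2 bbssAA=1 bbssAa=2 bbssaa=1
bb S_ A_ hits 9/64; gcd=1; 9÷1/64÷1 = 9/64

P(bb S_ A_) = 9/64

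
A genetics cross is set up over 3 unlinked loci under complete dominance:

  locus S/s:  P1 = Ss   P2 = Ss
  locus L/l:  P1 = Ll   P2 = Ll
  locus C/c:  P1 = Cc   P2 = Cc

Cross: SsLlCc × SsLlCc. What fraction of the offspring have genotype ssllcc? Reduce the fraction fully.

P(ssllcc) = 1/64

SsLlCc gametes: SLC×1, SLc×1, SlC×1, Slc×1, sLC×1, sLc×1, slC×1, slc×1
SsLlCc gametes: SLC×1, SLc×1, SlC×1, Slc×1, sLC×1, sLc×1, slC×1, slc×1
SsLlCc×SsLlCc grid (8·8=64): SSLLCC=1 SSLLCc=2 SSLLcc=1 SSLlCC=2 SSLlCc=4 SSLlcc=2 SSllCC=1 SSllCc=2 SSllcc=1 SsLLCC=2 SsLLCc=4 SsLLcc=2 SsLlCC=4 SsLlCc=8 SsLlcc=4 SsllCC=2 SsllCc=4 Ssllcc=2 ssLLCC=1 ssLLCc=2 ssLLcc=1 ssLlCC=2 ssLlCc=4 ssLlcc=2 ssllCC=1 ssllCc=2 ssllcc=1
ssllcc hits 1/64; gcd=1; 1÷1/64÷1 = 1/64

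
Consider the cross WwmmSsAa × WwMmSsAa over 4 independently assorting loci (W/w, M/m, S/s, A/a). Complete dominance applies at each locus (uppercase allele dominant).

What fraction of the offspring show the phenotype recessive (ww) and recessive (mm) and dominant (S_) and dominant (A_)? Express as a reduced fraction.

WwmmSsAa gametes: WmSA×2, WmSa×2, WmsA×2, Wmsa×2, wmSA×2, wmSa×2, wmsA×2, wmsa×2
WwMmSsAa gametes: WMSA×1, WMSa×1, WMsA×1, WMsa×1, WmSA×1, WmSa×1, WmsA×1, Wmsa×1, wMSA×1, wMSa×1, wMsA×1, wMsa×1, wmSA×1, wmSa×1, wmsA×1, wmsa×1
WwmmSsAa×WwMmSsAa grid (16·16=256): WWMmSSAA=2 WWMmSSAa=4 WWMmSSaa=2 WWMmSsAA=4 WWMmSsAa=8 WWMmSsaa=4 WWMmssAA=2 WWMmssAa=4 WWMmssaa=2 WWmmSSAA=2 WWmmSSAa=4 WWmmSSaa=2 WWmmSsAA=4 WWmmSsAa=8 WWmmSsaa=4 WWmmssAA=2 WWmmssAa=4 WWmmssaa=2 WwMmSSAA=4 WwMmSSAa=8 WwMmSSaa=4 WwMmSsAA=8 WwMmSsAa=16 WwMmSsaa=8 WwMmssAA=4 WwMmssAa=8 WwMmssaa=4 WwmmSSAA=4 WwmmSSAa=8 WwmmSSaa=4 WwmmSsAA=8 WwmmSsAa=16 WwmmSsaa=8 WwmmssAA=4 WwmmssAa=8 Wwmmssaa=4 wwMmSSAA=2 wwMmSSAa=4 wwMmSSaa=2 wwMmSsAA=4 wwMmSsAa=8 wwMmSsaa=4 wwMmssAA=2 wwMmssAa=4 wwMmssaa=2 wwmmSSAA=2 wwmmSSAa=4 wwmmSSaa=2 wwmmSsAA=4 wwmmSsAa=8 wwmmSsaa=4 wwmmssAA=2 wwmmssAa=4 wwmmssaa=2
ww mm S_ A_ hits 18/256; gcd=2; 18÷2/256÷2 = 9/128

P(ww mm S_ A_) = 9/128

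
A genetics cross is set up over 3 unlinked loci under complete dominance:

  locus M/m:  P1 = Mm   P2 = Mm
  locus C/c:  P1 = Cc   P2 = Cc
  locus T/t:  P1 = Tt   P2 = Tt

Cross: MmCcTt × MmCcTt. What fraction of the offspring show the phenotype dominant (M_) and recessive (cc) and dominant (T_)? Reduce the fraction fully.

MmCcTt gametes: MCT×1, MCt×1, McT×1, Mct×1, mCT×1, mCt×1, mcT×1, mct×1
MmCcTt gametes: MCT×1, MCt×1, McT×1, Mct×1, mCT×1, mCt×1, mcT×1, mct×1
MmCcTt×MmCcTt grid (8·8=64): MMCCTT=1 MMCCTt=2 MMCCtt=1 MMCcTT=2 MMCcTt=4 MMCctt=2 MMccTT=1 MMccTt=2 MMcctt=1 MmCCTT=2 MmCCTt=4 MmCCtt=2 MmCcTT=4 MmCcTt=8 MmCctt=4 MmccTT=2 MmccTt=4 Mmcctt=2 mmCCTT=1 mmCCTt=2 mmCCtt=1 mmCcTT=2 mmCcTt=4 mmCctt=2 mmccTT=1 mmccTt=2 mmcctt=1
M_ cc T_ hits 9/64; gcd=1; 9÷1/64÷1 = 9/64

P(M_ cc T_) = 9/64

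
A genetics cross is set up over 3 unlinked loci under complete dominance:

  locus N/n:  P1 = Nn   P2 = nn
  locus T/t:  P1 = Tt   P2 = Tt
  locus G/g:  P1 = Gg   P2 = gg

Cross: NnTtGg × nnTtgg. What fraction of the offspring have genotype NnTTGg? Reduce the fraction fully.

NnTtGg gametes: NTG×1, NTg×1, NtG×1, Ntg×1, nTG×1, nTg×1, ntG×1, ntg×1
nnTtgg gametes: nTg×4, ntg×4
NnTtGg×nnTtgg grid (8·8=64): NnTTGg=4 NnTTgg=4 NnTtGg=8 NnTtgg=8 NnttGg=4 Nnttgg=4 nnTTGg=4 nnTTgg=4 nnTtGg=8 nnTtgg=8 nnttGg=4 nnttgg=4
NnTTGg hits 4/64; gcd=4; 4÷4/64÷4 = 1/16

P(NnTTGg) = 1/16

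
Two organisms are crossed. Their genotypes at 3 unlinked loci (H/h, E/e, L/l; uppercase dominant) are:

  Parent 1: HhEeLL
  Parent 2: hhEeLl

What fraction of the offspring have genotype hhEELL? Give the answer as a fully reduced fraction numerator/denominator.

HhEeLL gametes: HEL×2, HeL×2, hEL×2, heL×2
hhEeLl gametes: hEL×2, hEl×2, heL×2, hel×2
HhEeLL×hhEeLl grid (8·8=64): HhEELL=4 HhEELl=4 HhEeLL=8 HhEeLl=8 HheeLL=4 HheeLl=4 hhEELL=4 hhEELl=4 hhEeLL=8 hhEeLl=8 hheeLL=4 hheeLl=4
hhEELL hits 4/64; gcd=4; 4÷4/64÷4 = 1/16

P(hhEELL) = 1/16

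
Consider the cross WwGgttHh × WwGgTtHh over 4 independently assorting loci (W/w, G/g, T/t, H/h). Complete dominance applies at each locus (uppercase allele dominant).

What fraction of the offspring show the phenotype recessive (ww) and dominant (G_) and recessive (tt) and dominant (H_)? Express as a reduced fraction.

WwGgttHh gametes: WGtH×2, WGth×2, WgtH×2, Wgth×2, wGtH×2, wGth×2, wgtH×2, wgth×2
WwGgTtHh gametes: WGTH×1, WGTh×1, WGtH×1, WGth×1, WgTH×1, WgTh×1, WgtH×1, Wgth×1, wGTH×1, wGTh×1, wGtH×1, wGth×1, wgTH×1, wgTh×1, wgtH×1, wgth×1
WwGgttHh×WwGgTtHh grid (16·16=256): WWGGTtHH=2 WWGGTtHh=4 WWGGTthh=2 WWGGttHH=2 WWGGttHh=4 WWGGtthh=2 WWGgTtHH=4 WWGgTtHh=8 WWGgTthh=4 WWGgttHH=4 WWGgttHh=8 WWGgtthh=4 WWggTtHH=2 WWggTtHh=4 WWggTthh=2 WWggttHH=2 WWggttHh=4 WWggtthh=2 WwGGTtHH=4 WwGGTtHh=8 WwGGTthh=4 WwGGttHH=4 WwGGttHh=8 WwGGtthh=4 WwGgTtHH=8 WwGgTtHh=16 WwGgTthh=8 WwGgttHH=8 WwGgttHh=16 WwGgtthh=8 WwggTtHH=4 WwggTtHh=8 WwggTthh=4 WwggttHH=4 WwggttHh=8 Wwggtthh=4 wwGGTtHH=2 wwGGTtHh=4 wwGGTthh=2 wwGGttHH=2 wwGGttHh=4 wwGGtthh=2 wwGgTtHH=4 wwGgTtHh=8 wwGgTthh=4 wwGgttHH=4 wwGgttHh=8 wwGgtthh=4 wwggTtHH=2 wwggTtHh=4 wwggTthh=2 wwggttHH=2 wwggttHh=4 wwggtthh=2
ww G_ tt H_ hits 18/256; gcd=2; 18÷2/256÷2 = 9/128

P(ww G_ tt H_) = 9/128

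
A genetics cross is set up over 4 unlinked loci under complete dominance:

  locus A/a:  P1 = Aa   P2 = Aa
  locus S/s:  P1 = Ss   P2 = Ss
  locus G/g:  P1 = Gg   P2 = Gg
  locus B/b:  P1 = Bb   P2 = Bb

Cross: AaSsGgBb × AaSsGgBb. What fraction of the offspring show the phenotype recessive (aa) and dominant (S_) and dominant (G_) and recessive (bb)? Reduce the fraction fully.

P(aa S_ G_ bb) = 9/256

AaSsGgBb gametes: ASGB×1, ASGb×1, ASgB×1, ASgb×1, AsGB×1, AsGb×1, AsgB×1, Asgb×1, aSGB×1, aSGb×1, aSgB×1, aSgb×1, asGB×1, asGb×1, asgB×1, asgb×1
AaSsGgBb gametes: ASGB×1, ASGb×1, ASgB×1, ASgb×1, AsGB×1, AsGb×1, AsgB×1, Asgb×1, aSGB×1, aSGb×1, aSgB×1, aSgb×1, asGB×1, asGb×1, asgB×1, asgb×1
AaSsGgBb×AaSsGgBb grid (16·16=256): AASSGGBB=1 AASSGGBb=2 AASSGGbb=1 AASSGgBB=2 AASSGgBb=4 AASSGgbb=2 AASSggBB=1 AASSggBb=2 AASSggbb=1 AASsGGBB=2 AASsGGBb=4 AASsGGbb=2 AASsGgBB=4 AASsGgBb=8 AASsGgbb=4 AASsggBB=2 AASsggBb=4 AASsggbb=2 AAssGGBB=1 AAssGGBb=2 AAssGGbb=1 AAssGgBB=2 AAssGgBb=4 AAssGgbb=2 AAssggBB=1 AAssggBb=2 AAssggbb=1 AaSSGGBB=2 AaSSGGBb=4 AaSSGGbb=2 AaSSGgBB=4 AaSSGgBb=8 AaSSGgbb=4 AaSSggBB=2 AaSSggBb=4 AaSSggbb=2 AaSsGGBB=4 AaSsGGBb=8 AaSsGGbb=4 AaSsGgBB=8 AaSsGgBb=16 AaSsGgbb=8 AaSsggBB=4 AaSsggBb=8 AaSsggbb=4 AassGGBB=2 AassGGBb=4 AassGGbb=2 AassGgBB=4 AassGgBb=8 AassGgbb=4 AassggBB=2 AassggBb=4 Aassggbb=2 aaSSGGBB=1 aaSSGGBb=2 aaSSGGbb=1 aaSSGgBB=2 aaSSGgBb=4 aaSSGgbb=2 aaSSggBB=1 aaSSggBb=2 aaSSggbb=1 aaSsGGBB=2 aaSsGGBb=4 aaSsGGbb=2 aaSsGgBB=4 aaSsGgBb=8 aaSsGgbb=4 aaSsggBB=2 aaSsggBb=4 aaSsggbb=2 aassGGBB=1 aassGGBb=2 aassGGbb=1 aassGgBB=2 aassGgBb=4 aassGgbb=2 aassggBB=1 aassggBb=2 aassggbb=1
aa S_ G_ bb hits 9/256; gcd=1; 9÷1/256÷1 = 9/256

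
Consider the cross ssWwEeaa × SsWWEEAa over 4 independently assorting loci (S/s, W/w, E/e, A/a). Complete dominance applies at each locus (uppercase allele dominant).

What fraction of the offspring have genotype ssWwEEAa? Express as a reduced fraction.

ssWwEeaa gametes: sWEa×4, sWea×4, swEa×4, swea×4
SsWWEEAa gametes: SWEA×4, SWEa×4, sWEA×4, sWEa×4
ssWwEeaa×SsWWEEAa grid (16·16=256): SsWWEEAa=16 SsWWEEaa=16 SsWWEeAa=16 SsWWEeaa=16 SsWwEEAa=16 SsWwEEaa=16 SsWwEeAa=16 SsWwEeaa=16 ssWWEEAa=16 ssWWEEaa=16 ssWWEeAa=16 ssWWEeaa=16 ssWwEEAa=16 ssWwEEaa=16 ssWwEeAa=16 ssWwEeaa=16
ssWwEEAa hits 16/256; gcd=16; 16÷16/256÷16 = 1/16

P(ssWwEEAa) = 1/16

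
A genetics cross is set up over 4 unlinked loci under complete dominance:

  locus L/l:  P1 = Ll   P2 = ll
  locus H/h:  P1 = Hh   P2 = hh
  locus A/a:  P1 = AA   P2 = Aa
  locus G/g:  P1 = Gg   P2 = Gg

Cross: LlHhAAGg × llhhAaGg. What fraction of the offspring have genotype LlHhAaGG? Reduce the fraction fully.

LlHhAAGg gametes: LHAG×2, LHAg×2, LhAG×2, LhAg×2, lHAG×2, lHAg×2, lhAG×2, lhAg×2
llhhAaGg gametes: lhAG×4, lhAg×4, lhaG×4, lhag×4
LlHhAAGg×llhhAaGg grid (16·16=256): LlHhAAGG=8 LlHhAAGg=16 LlHhAAgg=8 LlHhAaGG=8 LlHhAaGg=16 LlHhAagg=8 LlhhAAGG=8 LlhhAAGg=16 LlhhAAgg=8 LlhhAaGG=8 LlhhAaGg=16 LlhhAagg=8 llHhAAGG=8 llHhAAGg=16 llHhAAgg=8 llHhAaGG=8 llHhAaGg=16 llHhAagg=8 llhhAAGG=8 llhhAAGg=16 llhhAAgg=8 llhhAaGG=8 llhhAaGg=16 llhhAagg=8
LlHhAaGG hits 8/256; gcd=8; 8÷8/256÷8 = 1/32

P(LlHhAaGG) = 1/32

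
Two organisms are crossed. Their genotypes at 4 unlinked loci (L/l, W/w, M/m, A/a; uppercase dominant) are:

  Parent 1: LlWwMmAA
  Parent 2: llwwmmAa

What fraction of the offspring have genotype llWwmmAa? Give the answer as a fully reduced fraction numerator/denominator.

LlWwMmAA gametes: LWMA×2, LWmA×2, LwMA×2, LwmA×2, lWMA×2, lWmA×2, lwMA×2, lwmA×2
llwwmmAa gametes: lwmA×8, lwma×8
LlWwMmAA×llwwmmAa grid (16·16=256): LlWwMmAA=16 LlWwMmAa=16 LlWwmmAA=16 LlWwmmAa=16 LlwwMmAA=16 LlwwMmAa=16 LlwwmmAA=16 LlwwmmAa=16 llWwMmAA=16 llWwMmAa=16 llWwmmAA=16 llWwmmAa=16 llwwMmAA=16 llwwMmAa=16 llwwmmAA=16 llwwmmAa=16
llWwmmAa hits 16/256; gcd=16; 16÷16/256÷16 = 1/16

P(llWwmmAa) = 1/16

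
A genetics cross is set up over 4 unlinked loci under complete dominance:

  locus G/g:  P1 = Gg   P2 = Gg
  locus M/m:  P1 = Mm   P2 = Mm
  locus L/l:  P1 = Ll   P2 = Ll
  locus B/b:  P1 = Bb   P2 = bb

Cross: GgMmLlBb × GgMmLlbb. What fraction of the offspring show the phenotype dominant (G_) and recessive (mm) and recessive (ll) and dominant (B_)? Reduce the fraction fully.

GgMmLlBb gametes: GMLB×1, GMLb×1, GMlB×1, GMlb×1, GmLB×1, GmLb×1, GmlB×1, Gmlb×1, gMLB×1, gMLb×1, gMlB×1, gMlb×1, gmLB×1, gmLb×1, gmlB×1, gmlb×1
GgMmLlbb gametes: GMLb×2, GMlb×2, GmLb×2, Gmlb×2, gMLb×2, gMlb×2, gmLb×2, gmlb×2
GgMmLlBb×GgMmLlbb grid (16·16=256): GGMMLLBb=2 GGMMLLbb=2 GGMMLlBb=4 GGMMLlbb=4 GGMMllBb=2 GGMMllbb=2 GGMmLLBb=4 GGMmLLbb=4 GGMmLlBb=8 GGMmLlbb=8 GGMmllBb=4 GGMmllbb=4 GGmmLLBb=2 GGmmLLbb=2 GGmmLlBb=4 GGmmLlbb=4 GGmmllBb=2 GGmmllbb=2 GgMMLLBb=4 GgMMLLbb=4 GgMMLlBb=8 GgMMLlbb=8 GgMMllBb=4 GgMMllbb=4 GgMmLLBb=8 GgMmLLbb=8 GgMmLlBb=16 GgMmLlbb=16 GgMmllBb=8 GgMmllbb=8 GgmmLLBb=4 GgmmLLbb=4 GgmmLlBb=8 GgmmLlbb=8 GgmmllBb=4 Ggmmllbb=4 ggMMLLBb=2 ggMMLLbb=2 ggMMLlBb=4 ggMMLlbb=4 ggMMllBb=2 ggMMllbb=2 ggMmLLBb=4 ggMmLLbb=4 ggMmLlBb=8 ggMmLlbb=8 ggMmllBb=4 ggMmllbb=4 ggmmLLBb=2 ggmmLLbb=2 ggmmLlBb=4 ggmmLlbb=4 ggmmllBb=2 ggmmllbb=2
G_ mm ll B_ hits 6/256; gcd=2; 6÷2/256÷2 = 3/128

P(G_ mm ll B_) = 3/128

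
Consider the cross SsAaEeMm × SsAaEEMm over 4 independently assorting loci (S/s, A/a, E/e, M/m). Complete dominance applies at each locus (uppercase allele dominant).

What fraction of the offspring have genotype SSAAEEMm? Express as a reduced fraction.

P(SSAAEEMm) = 1/64

SsAaEeMm gametes: SAEM×1, SAEm×1, SAeM×1, SAem×1, SaEM×1, SaEm×1, SaeM×1, Saem×1, sAEM×1, sAEm×1, sAeM×1, sAem×1, saEM×1, saEm×1, saeM×1, saem×1
SsAaEEMm gametes: SAEM×2, SAEm×2, SaEM×2, SaEm×2, sAEM×2, sAEm×2, saEM×2, saEm×2
SsAaEeMm×SsAaEEMm grid (16·16=256): SSAAEEMM=2 SSAAEEMm=4 SSAAEEmm=2 SSAAEeMM=2 SSAAEeMm=4 SSAAEemm=2 SSAaEEMM=4 SSAaEEMm=8 SSAaEEmm=4 SSAaEeMM=4 SSAaEeMm=8 SSAaEemm=4 SSaaEEMM=2 SSaaEEMm=4 SSaaEEmm=2 SSaaEeMM=2 SSaaEeMm=4 SSaaEemm=2 SsAAEEMM=4 SsAAEEMm=8 SsAAEEmm=4 SsAAEeMM=4 SsAAEeMm=8 SsAAEemm=4 SsAaEEMM=8 SsAaEEMm=16 SsAaEEmm=8 SsAaEeMM=8 SsAaEeMm=16 SsAaEemm=8 SsaaEEMM=4 SsaaEEMm=8 SsaaEEmm=4 SsaaEeMM=4 SsaaEeMm=8 SsaaEemm=4 ssAAEEMM=2 ssAAEEMm=4 ssAAEEmm=2 ssAAEeMM=2 ssAAEeMm=4 ssAAEemm=2 ssAaEEMM=4 ssAaEEMm=8 ssAaEEmm=4 ssAaEeMM=4 ssAaEeMm=8 ssAaEemm=4 ssaaEEMM=2 ssaaEEMm=4 ssaaEEmm=2 ssaaEeMM=2 ssaaEeMm=4 ssaaEemm=2
SSAAEEMm hits 4/256; gcd=4; 4÷4/256÷4 = 1/64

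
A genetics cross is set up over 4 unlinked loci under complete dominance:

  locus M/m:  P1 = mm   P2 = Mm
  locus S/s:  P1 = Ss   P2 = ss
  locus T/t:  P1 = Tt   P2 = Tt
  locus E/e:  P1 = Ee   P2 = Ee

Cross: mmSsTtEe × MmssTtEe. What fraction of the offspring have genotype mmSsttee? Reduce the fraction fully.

P(mmSsttee) = 1/64

mmSsTtEe gametes: mSTE×2, mSTe×2, mStE×2, mSte×2, msTE×2, msTe×2, mstE×2, mste×2
MmssTtEe gametes: MsTE×2, MsTe×2, MstE×2, Mste×2, msTE×2, msTe×2, mstE×2, mste×2
mmSsTtEe×MmssTtEe grid (16·16=256): MmSsTTEE=4 MmSsTTEe=8 MmSsTTee=4 MmSsTtEE=8 MmSsTtEe=16 MmSsTtee=8 MmSsttEE=4 MmSsttEe=8 MmSsttee=4 MmssTTEE=4 MmssTTEe=8 MmssTTee=4 MmssTtEE=8 MmssTtEe=16 MmssTtee=8 MmssttEE=4 MmssttEe=8 Mmssttee=4 mmSsTTEE=4 mmSsTTEe=8 mmSsTTee=4 mmSsTtEE=8 mmSsTtEe=16 mmSsTtee=8 mmSsttEE=4 mmSsttEe=8 mmSsttee=4 mmssTTEE=4 mmssTTEe=8 mmssTTee=4 mmssTtEE=8 mmssTtEe=16 mmssTtee=8 mmssttEE=4 mmssttEe=8 mmssttee=4
mmSsttee hits 4/256; gcd=4; 4÷4/256÷4 = 1/64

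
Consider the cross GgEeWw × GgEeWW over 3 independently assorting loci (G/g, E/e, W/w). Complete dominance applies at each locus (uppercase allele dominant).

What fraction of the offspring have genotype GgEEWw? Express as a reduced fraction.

P(GgEEWw) = 1/16

GgEeWw gametes: GEW×1, GEw×1, GeW×1, Gew×1, gEW×1, gEw×1, geW×1, gew×1
GgEeWW gametes: GEW×2, GeW×2, gEW×2, geW×2
GgEeWw×GgEeWW grid (8·8=64): GGEEWW=2 GGEEWw=2 GGEeWW=4 GGEeWw=4 GGeeWW=2 GGeeWw=2 GgEEWW=4 GgEEWw=4 GgEeWW=8 GgEeWw=8 GgeeWW=4 GgeeWw=4 ggEEWW=2 ggEEWw=2 ggEeWW=4 ggEeWw=4 ggeeWW=2 ggeeWw=2
GgEEWw hits 4/64; gcd=4; 4÷4/64÷4 = 1/16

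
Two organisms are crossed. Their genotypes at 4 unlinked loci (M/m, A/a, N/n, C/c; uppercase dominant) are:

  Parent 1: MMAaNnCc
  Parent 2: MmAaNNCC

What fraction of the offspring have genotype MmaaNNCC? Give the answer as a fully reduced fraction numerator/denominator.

MMAaNnCc gametes: MANC×2, MANc×2, MAnC×2, MAnc×2, MaNC×2, MaNc×2, ManC×2, Manc×2
MmAaNNCC gametes: MANC×4, MaNC×4, mANC×4, maNC×4
MMAaNnCc×MmAaNNCC grid (16·16=256): MMAANNCC=8 MMAANNCc=8 MMAANnCC=8 MMAANnCc=8 MMAaNNCC=16 MMAaNNCc=16 MMAaNnCC=16 MMAaNnCc=16 MMaaNNCC=8 MMaaNNCc=8 MMaaNnCC=8 MMaaNnCc=8 MmAANNCC=8 MmAANNCc=8 MmAANnCC=8 MmAANnCc=8 MmAaNNCC=16 MmAaNNCc=16 MmAaNnCC=16 MmAaNnCc=16 MmaaNNCC=8 MmaaNNCc=8 MmaaNnCC=8 MmaaNnCc=8
MmaaNNCC hits 8/256; gcd=8; 8÷8/256÷8 = 1/32

P(MmaaNNCC) = 1/32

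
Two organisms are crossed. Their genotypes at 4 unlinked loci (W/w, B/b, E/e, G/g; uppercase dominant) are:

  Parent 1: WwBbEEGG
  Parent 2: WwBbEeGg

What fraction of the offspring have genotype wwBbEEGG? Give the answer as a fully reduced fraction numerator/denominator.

WwBbEEGG gametes: WBEG×4, WbEG×4, wBEG×4, wbEG×4
WwBbEeGg gametes: WBEG×1, WBEg×1, WBeG×1, WBeg×1, WbEG×1, WbEg×1, WbeG×1, Wbeg×1, wBEG×1, wBEg×1, wBeG×1, wBeg×1, wbEG×1, wbEg×1, wbeG×1, wbeg×1
WwBbEEGG×WwBbEeGg grid (16·16=256): WWBBEEGG=4 WWBBEEGg=4 WWBBEeGG=4 WWBBEeGg=4 WWBbEEGG=8 WWBbEEGg=8 WWBbEeGG=8 WWBbEeGg=8 WWbbEEGG=4 WWbbEEGg=4 WWbbEeGG=4 WWbbEeGg=4 WwBBEEGG=8 WwBBEEGg=8 WwBBEeGG=8 WwBBEeGg=8 WwBbEEGG=16 WwBbEEGg=16 WwBbEeGG=16 WwBbEeGg=16 WwbbEEGG=8 WwbbEEGg=8 WwbbEeGG=8 WwbbEeGg=8 wwBBEEGG=4 wwBBEEGg=4 wwBBEeGG=4 wwBBEeGg=4 wwBbEEGG=8 wwBbEEGg=8 wwBbEeGG=8 wwBbEeGg=8 wwbbEEGG=4 wwbbEEGg=4 wwbbEeGG=4 wwbbEeGg=4
wwBbEEGG hits 8/256; gcd=8; 8÷8/256÷8 = 1/32

P(wwBbEEGG) = 1/32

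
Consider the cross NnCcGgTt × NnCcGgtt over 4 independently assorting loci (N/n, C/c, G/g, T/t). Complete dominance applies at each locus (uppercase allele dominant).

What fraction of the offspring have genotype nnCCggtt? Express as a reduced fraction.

P(nnCCggtt) = 1/128

NnCcGgTt gametes: NCGT×1, NCGt×1, NCgT×1, NCgt×1, NcGT×1, NcGt×1, NcgT×1, Ncgt×1, nCGT×1, nCGt×1, nCgT×1, nCgt×1, ncGT×1, ncGt×1, ncgT×1, ncgt×1
NnCcGgtt gametes: NCGt×2, NCgt×2, NcGt×2, Ncgt×2, nCGt×2, nCgt×2, ncGt×2, ncgt×2
NnCcGgTt×NnCcGgtt grid (16·16=256): NNCCGGTt=2 NNCCGGtt=2 NNCCGgTt=4 NNCCGgtt=4 NNCCggTt=2 NNCCggtt=2 NNCcGGTt=4 NNCcGGtt=4 NNCcGgTt=8 NNCcGgtt=8 NNCcggTt=4 NNCcggtt=4 NNccGGTt=2 NNccGGtt=2 NNccGgTt=4 NNccGgtt=4 NNccggTt=2 NNccggtt=2 NnCCGGTt=4 NnCCGGtt=4 NnCCGgTt=8 NnCCGgtt=8 NnCCggTt=4 NnCCggtt=4 NnCcGGTt=8 NnCcGGtt=8 NnCcGgTt=16 NnCcGgtt=16 NnCcggTt=8 NnCcggtt=8 NnccGGTt=4 NnccGGtt=4 NnccGgTt=8 NnccGgtt=8 NnccggTt=4 Nnccggtt=4 nnCCGGTt=2 nnCCGGtt=2 nnCCGgTt=4 nnCCGgtt=4 nnCCggTt=2 nnCCggtt=2 nnCcGGTt=4 nnCcGGtt=4 nnCcGgTt=8 nnCcGgtt=8 nnCcggTt=4 nnCcggtt=4 nnccGGTt=2 nnccGGtt=2 nnccGgTt=4 nnccGgtt=4 nnccggTt=2 nnccggtt=2
nnCCggtt hits 2/256; gcd=2; 2÷2/256÷2 = 1/128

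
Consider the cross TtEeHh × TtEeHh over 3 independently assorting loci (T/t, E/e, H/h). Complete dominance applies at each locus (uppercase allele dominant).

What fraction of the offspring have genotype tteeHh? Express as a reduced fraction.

TtEeHh gametes: TEH×1, TEh×1, TeH×1, Teh×1, tEH×1, tEh×1, teH×1, teh×1
TtEeHh gametes: TEH×1, TEh×1, TeH×1, Teh×1, tEH×1, tEh×1, teH×1, teh×1
TtEeHh×TtEeHh grid (8·8=64): TTEEHH=1 TTEEHh=2 TTEEhh=1 TTEeHH=2 TTEeHh=4 TTEehh=2 TTeeHH=1 TTeeHh=2 TTeehh=1 TtEEHH=2 TtEEHh=4 TtEEhh=2 TtEeHH=4 TtEeHh=8 TtEehh=4 TteeHH=2 TteeHh=4 Tteehh=2 ttEEHH=1 ttEEHh=2 ttEEhh=1 ttEeHH=2 ttEeHh=4 ttEehh=2 tteeHH=1 tteeHh=2 tteehh=1
tteeHh hits 2/64; gcd=2; 2÷2/64÷2 = 1/32

P(tteeHh) = 1/32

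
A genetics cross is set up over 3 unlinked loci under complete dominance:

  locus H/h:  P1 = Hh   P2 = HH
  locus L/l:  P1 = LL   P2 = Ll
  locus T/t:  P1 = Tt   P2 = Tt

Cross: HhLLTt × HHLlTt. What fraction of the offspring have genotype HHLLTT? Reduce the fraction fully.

P(HHLLTT) = 1/16

HhLLTt gametes: HLT×2, HLt×2, hLT×2, hLt×2
HHLlTt gametes: HLT×2, HLt×2, HlT×2, Hlt×2
HhLLTt×HHLlTt grid (8·8=64): HHLLTT=4 HHLLTt=8 HHLLtt=4 HHLlTT=4 HHLlTt=8 HHLltt=4 HhLLTT=4 HhLLTt=8 HhLLtt=4 HhLlTT=4 HhLlTt=8 HhLltt=4
HHLLTT hits 4/64; gcd=4; 4÷4/64÷4 = 1/16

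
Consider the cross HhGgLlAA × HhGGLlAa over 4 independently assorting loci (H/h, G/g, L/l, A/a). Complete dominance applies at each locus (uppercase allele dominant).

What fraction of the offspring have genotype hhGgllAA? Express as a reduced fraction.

P(hhGgllAA) = 1/64

HhGgLlAA gametes: HGLA×2, HGlA×2, HgLA×2, HglA×2, hGLA×2, hGlA×2, hgLA×2, hglA×2
HhGGLlAa gametes: HGLA×2, HGLa×2, HGlA×2, HGla×2, hGLA×2, hGLa×2, hGlA×2, hGla×2
HhGgLlAA×HhGGLlAa grid (16·16=256): HHGGLLAA=4 HHGGLLAa=4 HHGGLlAA=8 HHGGLlAa=8 HHGGllAA=4 HHGGllAa=4 HHGgLLAA=4 HHGgLLAa=4 HHGgLlAA=8 HHGgLlAa=8 HHGgllAA=4 HHGgllAa=4 HhGGLLAA=8 HhGGLLAa=8 HhGGLlAA=16 HhGGLlAa=16 HhGGllAA=8 HhGGllAa=8 HhGgLLAA=8 HhGgLLAa=8 HhGgLlAA=16 HhGgLlAa=16 HhGgllAA=8 HhGgllAa=8 hhGGLLAA=4 hhGGLLAa=4 hhGGLlAA=8 hhGGLlAa=8 hhGGllAA=4 hhGGllAa=4 hhGgLLAA=4 hhGgLLAa=4 hhGgLlAA=8 hhGgLlAa=8 hhGgllAA=4 hhGgllAa=4
hhGgllAA hits 4/256; gcd=4; 4÷4/256÷4 = 1/64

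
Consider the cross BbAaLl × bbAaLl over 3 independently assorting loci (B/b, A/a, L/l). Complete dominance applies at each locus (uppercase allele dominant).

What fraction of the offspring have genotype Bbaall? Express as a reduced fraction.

P(Bbaall) = 1/32

BbAaLl gametes: BAL×1, BAl×1, BaL×1, Bal×1, bAL×1, bAl×1, baL×1, bal×1
bbAaLl gametes: bAL×2, bAl×2, baL×2, bal×2
BbAaLl×bbAaLl grid (8·8=64): BbAALL=2 BbAALl=4 BbAAll=2 BbAaLL=4 BbAaLl=8 BbAall=4 BbaaLL=2 BbaaLl=4 Bbaall=2 bbAALL=2 bbAALl=4 bbAAll=2 bbAaLL=4 bbAaLl=8 bbAall=4 bbaaLL=2 bbaaLl=4 bbaall=2
Bbaall hits 2/64; gcd=2; 2÷2/64÷2 = 1/32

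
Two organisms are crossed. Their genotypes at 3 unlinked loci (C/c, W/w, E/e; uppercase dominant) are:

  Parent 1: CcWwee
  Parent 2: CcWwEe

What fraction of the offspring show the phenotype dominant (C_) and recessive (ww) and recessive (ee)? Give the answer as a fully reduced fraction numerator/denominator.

CcWwee gametes: CWe×2, Cwe×2, cWe×2, cwe×2
CcWwEe gametes: CWE×1, CWe×1, CwE×1, Cwe×1, cWE×1, cWe×1, cwE×1, cwe×1
CcWwee×CcWwEe grid (8·8=64): CCWWEe=2 CCWWee=2 CCWwEe=4 CCWwee=4 CCwwEe=2 CCwwee=2 CcWWEe=4 CcWWee=4 CcWwEe=8 CcWwee=8 CcwwEe=4 Ccwwee=4 ccWWEe=2 ccWWee=2 ccWwEe=4 ccWwee=4 ccwwEe=2 ccwwee=2
C_ ww ee hits 6/64; gcd=2; 6÷2/64÷2 = 3/32

P(C_ ww ee) = 3/32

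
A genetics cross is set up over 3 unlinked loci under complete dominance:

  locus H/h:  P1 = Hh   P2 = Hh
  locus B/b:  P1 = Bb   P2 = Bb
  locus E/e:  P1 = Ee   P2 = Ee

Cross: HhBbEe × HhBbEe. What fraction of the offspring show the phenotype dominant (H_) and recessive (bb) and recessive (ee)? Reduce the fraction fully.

HhBbEe gametes: HBE×1, HBe×1, HbE×1, Hbe×1, hBE×1, hBe×1, hbE×1, hbe×1
HhBbEe gametes: HBE×1, HBe×1, HbE×1, Hbe×1, hBE×1, hBe×1, hbE×1, hbe×1
HhBbEe×HhBbEe grid (8·8=64): HHBBEE=1 HHBBEe=2 HHBBee=1 HHBbEE=2 HHBbEe=4 HHBbee=2 HHbbEE=1 HHbbEe=2 HHbbee=1 HhBBEE=2 HhBBEe=4 HhBBee=2 HhBbEE=4 HhBbEe=8 HhBbee=4 HhbbEE=2 HhbbEe=4 Hhbbee=2 hhBBEE=1 hhBBEe=2 hhBBee=1 hhBbEE=2 hhBbEe=4 hhBbee=2 hhbbEE=1 hhbbEe=2 hhbbee=1
H_ bb ee hits 3/64; gcd=1; 3÷1/64÷1 = 3/64

P(H_ bb ee) = 3/64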